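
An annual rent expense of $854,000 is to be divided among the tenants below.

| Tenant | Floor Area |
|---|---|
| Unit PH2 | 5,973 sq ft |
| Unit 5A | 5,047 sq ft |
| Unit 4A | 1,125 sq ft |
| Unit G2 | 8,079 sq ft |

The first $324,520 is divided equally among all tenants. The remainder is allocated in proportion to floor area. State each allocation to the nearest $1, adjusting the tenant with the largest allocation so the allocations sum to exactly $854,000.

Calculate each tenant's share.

Equal tier: $324,520 ÷ 4 = $81,130 apiece.
Remainder $529,480 by floor area (total 20,224): Unit PH2 156,377.77 → $156,378; Unit 5A 132,134.37 → $132,134; Unit 4A 29,453.37 → $29,453; Unit G2 211,514.48 → $211,514.
Rounding difference +$1 on remainder applied to Unit G2.
Totals: Unit PH2 $81,130 + $156,378 = $237,508; Unit 5A $81,130 + $132,134 = $213,264; Unit 4A $81,130 + $29,453 = $110,583; Unit G2 $81,130 + $211,515 = $292,645.

Unit PH2: $237,508; Unit 5A: $213,264; Unit 4A: $110,583; Unit G2: $292,645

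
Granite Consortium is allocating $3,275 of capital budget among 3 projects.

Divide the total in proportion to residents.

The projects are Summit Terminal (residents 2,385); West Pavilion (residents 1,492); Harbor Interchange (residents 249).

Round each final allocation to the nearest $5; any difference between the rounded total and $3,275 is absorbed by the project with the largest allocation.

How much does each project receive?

Summit Terminal: $1,890; West Pavilion: $1,185; Harbor Interchange: $200

Total residents = 4,126.
Raw shares: Summit Terminal 2,385/4,126 × $3,275 = 1,893.09; West Pavilion 1,492/4,126 × $3,275 = 1,184.27; Harbor Interchange 249/4,126 × $3,275 = 197.64.
After rounding ($5): Summit Terminal $1,895; West Pavilion $1,185; Harbor Interchange $200. Sum = $3,280.
Difference $3,275 − $3,280 = −$5 applied to largest allocation (Summit Terminal): Summit Terminal becomes $1,890.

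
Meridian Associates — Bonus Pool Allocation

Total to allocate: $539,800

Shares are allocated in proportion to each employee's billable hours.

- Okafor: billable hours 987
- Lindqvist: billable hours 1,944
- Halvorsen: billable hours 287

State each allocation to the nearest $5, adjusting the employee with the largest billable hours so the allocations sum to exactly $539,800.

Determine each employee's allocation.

Okafor: $165,565 | Lindqvist: $326,090 | Halvorsen: $48,145

Sum of billable hours: 987 + 1,944 + 287 = 3,218.
Pro-rata amounts: Okafor 165,563.27; Lindqvist 326,094.22; Halvorsen 48,142.51.
Rounded to nearest $5: Okafor $165,565; Lindqvist $326,095; Halvorsen $48,145. Sum = $539,805.
Difference $539,800 − $539,805 = −$5 applied to largest billable hours (Lindqvist): Lindqvist becomes $326,090.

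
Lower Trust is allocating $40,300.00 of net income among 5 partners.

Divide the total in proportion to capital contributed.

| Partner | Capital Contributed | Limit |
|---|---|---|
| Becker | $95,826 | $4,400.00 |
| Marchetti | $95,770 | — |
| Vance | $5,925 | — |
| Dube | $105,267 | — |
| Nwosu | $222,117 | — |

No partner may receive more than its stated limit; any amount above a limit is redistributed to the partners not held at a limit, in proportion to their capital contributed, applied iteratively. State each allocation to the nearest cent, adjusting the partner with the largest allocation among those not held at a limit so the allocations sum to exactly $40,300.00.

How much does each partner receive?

Combined capital contributed = 524,905.
Unconstrained shares: Becker 7,357.1176; Marchetti 7,352.8181; Vance 454.8966; Dube 8,081.9579; Nwosu 17,053.2098.
Capped: Becker ($4,400.00); remaining pool $35,900.00 reallocated over remaining capital contributed 429,079.
Remaining shares: Marchetti 8,012.8438 → $8,012.84; Vance 495.7304 → $495.73; Dube 8,807.4348 → $8,807.43; Nwosu 18,583.9911 → $18,583.99.
Rounding difference +$0.01 applied to Nwosu → $18,584.00.

Becker: $4,400.00; Marchetti: $8,012.84; Vance: $495.73; Dube: $8,807.43; Nwosu: $18,584.00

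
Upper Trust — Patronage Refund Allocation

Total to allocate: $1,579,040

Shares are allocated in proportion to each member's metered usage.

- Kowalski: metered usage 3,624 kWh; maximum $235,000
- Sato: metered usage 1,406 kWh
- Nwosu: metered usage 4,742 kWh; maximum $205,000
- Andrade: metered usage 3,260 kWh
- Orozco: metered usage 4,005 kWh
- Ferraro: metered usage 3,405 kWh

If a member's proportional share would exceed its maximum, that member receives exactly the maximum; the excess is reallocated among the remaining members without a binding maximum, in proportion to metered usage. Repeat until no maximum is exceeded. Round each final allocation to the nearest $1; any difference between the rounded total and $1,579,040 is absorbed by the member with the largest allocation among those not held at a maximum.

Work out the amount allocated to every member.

Kowalski: $235,000; Sato: $132,618; Nwosu: $205,000; Andrade: $307,492; Orozco: $377,761; Ferraro: $321,169

Total metered usage = 20,442.
Proportional shares (ignoring caps): Kowalski 279,935.47; Sato 108,606.31; Nwosu 366,295.26; Andrade 251,818.33; Orozco 309,365.78; Ferraro 263,018.84.
Capped: Kowalski ($235,000), Nwosu ($205,000); residual $1,139,040 reallocated over remaining metered usage 12,076.
Shares after redistribution: Sato 132,617.61 → $132,618; Andrade 307,491.75 → $307,492; Orozco 377,762.11 → $377,762; Ferraro 321,168.53 → $321,169.
Rounding difference −$1 applied to Orozco → $377,761.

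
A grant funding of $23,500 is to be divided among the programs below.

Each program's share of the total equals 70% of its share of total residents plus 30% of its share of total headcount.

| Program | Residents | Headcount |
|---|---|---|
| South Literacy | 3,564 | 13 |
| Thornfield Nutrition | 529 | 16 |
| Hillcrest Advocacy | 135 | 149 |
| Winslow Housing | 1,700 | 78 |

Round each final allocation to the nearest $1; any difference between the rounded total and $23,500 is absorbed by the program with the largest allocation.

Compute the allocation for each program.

Totals — residents 5,928, headcount 256.
Combined weights (70% residents + 30% headcount): South Literacy 0.4361; Thornfield Nutrition 0.0812; Hillcrest Advocacy 0.1906; Winslow Housing 0.2921.
Pro-rata amounts: South Literacy 10,247.99; Thornfield Nutrition 1,908.58; Hillcrest Advocacy 4,477.94; Winslow Housing 6,865.49.
At nearest $1: South Literacy $10,248; Thornfield Nutrition $1,909; Hillcrest Advocacy $4,478; Winslow Housing $6,865. Sum = $23,500.
No rounding difference to absorb.

South Literacy: $10,248 · Thornfield Nutrition: $1,909 · Hillcrest Advocacy: $4,478 · Winslow Housing: $6,865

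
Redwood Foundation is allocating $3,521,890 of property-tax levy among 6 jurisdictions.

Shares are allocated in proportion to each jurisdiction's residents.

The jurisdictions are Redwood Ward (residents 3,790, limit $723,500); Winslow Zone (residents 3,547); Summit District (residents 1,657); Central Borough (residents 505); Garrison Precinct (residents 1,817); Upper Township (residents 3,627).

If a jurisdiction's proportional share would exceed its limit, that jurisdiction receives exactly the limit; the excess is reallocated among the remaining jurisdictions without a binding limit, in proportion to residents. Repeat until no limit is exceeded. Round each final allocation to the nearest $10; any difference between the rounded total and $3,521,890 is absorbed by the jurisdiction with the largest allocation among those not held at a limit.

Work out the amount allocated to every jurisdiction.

Redwood Ward: $723,500 | Winslow Zone: $889,970 | Summit District: $415,760 | Central Borough: $126,710 | Garrison Precinct: $455,900 | Upper Township: $910,050

Total residents = 14,943.
Proportional shares (ignoring caps): Redwood Ward 893,258.59; Winslow Zone 835,986.34; Summit District 390,535.48; Central Borough 119,022.58; Garrison Precinct 428,245.61; Upper Township 854,841.40.
Held at cap: Redwood Ward ($723,500); residual $2,798,390 reallocated over remaining residents 11,153.
Shares after redistribution: Winslow Zone 889,974.83 → $889,970; Summit District 415,756.50 → $415,760; Central Borough 126,709.13 → $126,710; Garrison Precinct 455,901.97 → $455,900; Upper Township 910,047.57 → $910,050.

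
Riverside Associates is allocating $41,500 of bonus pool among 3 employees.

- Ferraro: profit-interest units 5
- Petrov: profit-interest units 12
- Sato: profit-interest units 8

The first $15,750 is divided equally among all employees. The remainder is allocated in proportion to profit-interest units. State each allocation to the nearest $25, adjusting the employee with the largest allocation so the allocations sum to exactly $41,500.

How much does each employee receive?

Ferraro: $10,400; Petrov: $17,600; Sato: $13,500

Equal tier: $15,750 ÷ 3 = $5,250 apiece.
Remainder $25,750 by profit-interest units (total 25): Ferraro 5,150.00 → $5,150; Petrov 12,360.00 → $12,350; Sato 8,240.00 → $8,250.
Totals: Ferraro $5,250 + $5,150 = $10,400; Petrov $5,250 + $12,350 = $17,600; Sato $5,250 + $8,250 = $13,500.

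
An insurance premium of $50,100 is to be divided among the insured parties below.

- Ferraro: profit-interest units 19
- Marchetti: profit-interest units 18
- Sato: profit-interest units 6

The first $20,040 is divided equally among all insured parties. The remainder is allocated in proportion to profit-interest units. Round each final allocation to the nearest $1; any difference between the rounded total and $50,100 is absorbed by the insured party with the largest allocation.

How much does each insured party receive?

Ferraro: $19,963 | Marchetti: $19,263 | Sato: $10,874

Equal tier: $20,040 ÷ 3 = $6,680 apiece.
Remainder $30,060 by profit-interest units (total 43): Ferraro 13,282.33 → $13,282; Marchetti 12,583.26 → $12,583; Sato 4,194.42 → $4,194.
Rounding difference +$1 on remainder applied to Ferraro.
Totals: Ferraro $6,680 + $13,283 = $19,963; Marchetti $6,680 + $12,583 = $19,263; Sato $6,680 + $4,194 = $10,874.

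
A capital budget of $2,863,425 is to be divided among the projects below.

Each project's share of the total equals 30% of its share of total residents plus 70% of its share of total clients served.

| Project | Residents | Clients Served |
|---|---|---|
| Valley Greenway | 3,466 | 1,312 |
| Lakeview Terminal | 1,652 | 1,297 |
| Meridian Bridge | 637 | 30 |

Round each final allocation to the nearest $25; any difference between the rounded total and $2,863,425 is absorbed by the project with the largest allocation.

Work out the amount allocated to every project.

Residents total 5,755; clients served total 2,639.
Composite weights (30% residents + 70% clients served): Valley Greenway 0.5287; Lakeview Terminal 0.4301; Meridian Bridge 0.0412.
Proportional shares: Valley Greenway 1,513,859.24; Lakeview Terminal 1,231,697.25; Meridian Bridge 117,868.50.
Rounded to nearest $25: Valley Greenway $1,513,850; Lakeview Terminal $1,231,700; Meridian Bridge $117,875. Sum = $2,863,425.
Rounded total matches; no reconciliation needed.

Valley Greenway: $1,513,850 · Lakeview Terminal: $1,231,700 · Meridian Bridge: $117,875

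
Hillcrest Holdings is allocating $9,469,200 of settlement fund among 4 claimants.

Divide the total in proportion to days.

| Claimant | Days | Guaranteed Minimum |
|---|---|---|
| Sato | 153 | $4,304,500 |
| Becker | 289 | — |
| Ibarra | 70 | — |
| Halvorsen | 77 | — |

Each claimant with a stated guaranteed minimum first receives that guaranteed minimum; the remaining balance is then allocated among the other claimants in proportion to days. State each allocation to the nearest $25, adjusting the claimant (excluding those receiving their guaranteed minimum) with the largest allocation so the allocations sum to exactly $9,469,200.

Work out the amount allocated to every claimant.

Sato: $4,304,500; Becker: $3,423,375; Ibarra: $829,200; Halvorsen: $912,125

Minimums first: Sato $4,304,500. Remaining pool $5,164,700.
Remaining pool split over remaining days 436: Becker 3,423,390.60 → $3,423,400; Ibarra 829,194.95 → $829,200; Halvorsen 912,114.45 → $912,125.
Rounding difference −$25 applied to Becker → $3,423,375.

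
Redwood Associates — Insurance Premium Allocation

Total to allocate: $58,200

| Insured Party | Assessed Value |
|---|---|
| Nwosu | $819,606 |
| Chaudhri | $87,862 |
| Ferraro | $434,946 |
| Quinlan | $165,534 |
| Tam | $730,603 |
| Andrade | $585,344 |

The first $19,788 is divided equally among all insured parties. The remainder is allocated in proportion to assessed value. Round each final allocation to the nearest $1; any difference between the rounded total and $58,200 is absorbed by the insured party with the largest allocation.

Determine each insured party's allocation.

Equal tier: $19,788 ÷ 6 = $3,298 apiece.
Remainder $38,412 by assessed value (total 2,823,895): Nwosu 11,148.68 → $11,149; Chaudhri 1,195.14 → $1,195; Ferraro 5,916.35 → $5,916; Quinlan 2,251.67 → $2,252; Tam 9,938.02 → $9,938; Andrade 7,962.14 → $7,962.
Totals: Nwosu $3,298 + $11,149 = $14,447; Chaudhri $3,298 + $1,195 = $4,493; Ferraro $3,298 + $5,916 = $9,214; Quinlan $3,298 + $2,252 = $5,550; Tam $3,298 + $9,938 = $13,236; Andrade $3,298 + $7,962 = $11,260.

Nwosu: $14,447; Chaudhri: $4,493; Ferraro: $9,214; Quinlan: $5,550; Tam: $13,236; Andrade: $11,260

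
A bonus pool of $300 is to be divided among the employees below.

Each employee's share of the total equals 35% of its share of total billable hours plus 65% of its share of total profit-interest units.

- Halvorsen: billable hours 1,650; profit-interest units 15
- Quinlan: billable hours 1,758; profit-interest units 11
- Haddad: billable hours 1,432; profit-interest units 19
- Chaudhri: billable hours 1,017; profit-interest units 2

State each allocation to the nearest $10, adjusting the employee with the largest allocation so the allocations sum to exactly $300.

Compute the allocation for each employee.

Totals — billable hours 5,857, profit-interest units 47.
Blended shares (35% billable hours + 65% profit-interest units): Halvorsen 0.3060; Quinlan 0.2572; Haddad 0.3483; Chaudhri 0.0884.
Unrounded shares: Halvorsen 91.81; Quinlan 77.15; Haddad 104.50; Chaudhri 26.53.
At nearest $10: Halvorsen $90; Quinlan $80; Haddad $100; Chaudhri $30. Sum = $300.
Rounded total matches; no reconciliation needed.

Halvorsen: $90; Quinlan: $80; Haddad: $100; Chaudhri: $30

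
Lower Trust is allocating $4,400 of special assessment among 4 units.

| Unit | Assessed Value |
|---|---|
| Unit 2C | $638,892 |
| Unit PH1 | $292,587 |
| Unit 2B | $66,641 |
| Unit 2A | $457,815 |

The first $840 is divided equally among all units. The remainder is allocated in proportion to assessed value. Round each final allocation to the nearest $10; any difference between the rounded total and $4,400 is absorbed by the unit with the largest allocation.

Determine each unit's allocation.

Unit 2C: $1,770; Unit PH1: $930; Unit 2B: $370; Unit 2A: $1,330

Equal tier: $840 ÷ 4 = $210 apiece.
Remainder $3,560 by assessed value (total 1,455,935): Unit 2C 1,562.20 → $1,560; Unit PH1 715.42 → $720; Unit 2B 162.95 → $160; Unit 2A 1,119.43 → $1,120.
Totals: Unit 2C $210 + $1,560 = $1,770; Unit PH1 $210 + $720 = $930; Unit 2B $210 + $160 = $370; Unit 2A $210 + $1,120 = $1,330.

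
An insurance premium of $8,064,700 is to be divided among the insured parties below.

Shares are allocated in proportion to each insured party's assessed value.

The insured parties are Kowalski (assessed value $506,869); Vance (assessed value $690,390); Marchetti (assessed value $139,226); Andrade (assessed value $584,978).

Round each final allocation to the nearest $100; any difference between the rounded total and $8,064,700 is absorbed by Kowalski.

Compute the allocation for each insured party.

Kowalski: $2,127,300 | Vance: $2,897,700 | Marchetti: $584,400 | Andrade: $2,455,300

Total assessed value = 1,921,463.
Unrounded shares: Kowalski 506,869/1,921,463 × $8,064,700 = 2,127,413.55; Vance 690,390/1,921,463 × $8,064,700 = 2,897,681.73; Marchetti 139,226/1,921,463 × $8,064,700 = 584,354.69; Andrade 584,978/1,921,463 × $8,064,700 = 2,455,250.02.
After rounding ($100): Kowalski $2,127,400; Vance $2,897,700; Marchetti $584,400; Andrade $2,455,300. Sum = $8,064,800.
Difference $8,064,700 − $8,064,800 = −$100 applied to Kowalski: Kowalski becomes $2,127,300.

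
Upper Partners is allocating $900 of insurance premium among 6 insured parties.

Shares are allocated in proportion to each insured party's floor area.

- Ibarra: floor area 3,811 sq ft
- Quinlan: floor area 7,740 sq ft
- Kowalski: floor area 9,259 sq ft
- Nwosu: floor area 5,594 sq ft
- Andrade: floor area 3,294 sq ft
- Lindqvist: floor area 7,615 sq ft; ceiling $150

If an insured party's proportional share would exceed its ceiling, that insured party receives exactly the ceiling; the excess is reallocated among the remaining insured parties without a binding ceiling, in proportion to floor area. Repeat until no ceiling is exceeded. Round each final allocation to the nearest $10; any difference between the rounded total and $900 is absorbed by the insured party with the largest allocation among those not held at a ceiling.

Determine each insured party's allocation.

Ibarra: $100 · Quinlan: $200 · Kowalski: $230 · Nwosu: $140 · Andrade: $80 · Lindqvist: $150

Combined floor area = 37,313.
Proportional shares (ignoring caps): Ibarra 91.92; Quinlan 186.69; Kowalski 223.33; Nwosu 134.93; Andrade 79.45; Lindqvist 183.68.
Capped: Lindqvist ($150); balance $750 reallocated over remaining floor area 29,698.
Redistributed shares: Ibarra 96.24 → $100; Quinlan 195.47 → $200; Kowalski 233.83 → $230; Nwosu 141.27 → $140; Andrade 83.19 → $80.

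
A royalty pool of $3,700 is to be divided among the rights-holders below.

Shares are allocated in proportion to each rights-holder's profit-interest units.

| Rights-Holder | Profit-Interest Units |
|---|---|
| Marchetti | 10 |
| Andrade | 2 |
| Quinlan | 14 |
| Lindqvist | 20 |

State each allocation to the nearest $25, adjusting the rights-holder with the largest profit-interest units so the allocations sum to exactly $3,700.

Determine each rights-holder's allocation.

Combined profit-interest units = 46.
Pro-rata amounts: Marchetti 10/46 × $3,700 = 804.35; Andrade 2/46 × $3,700 = 160.87; Quinlan 14/46 × $3,700 = 1,126.09; Lindqvist 20/46 × $3,700 = 1,608.70.
At nearest $25: Marchetti $800; Andrade $150; Quinlan $1,125; Lindqvist $1,600. Sum = $3,675.
Difference $3,700 − $3,675 = +$25 applied to largest profit-interest units (Lindqvist): Lindqvist becomes $1,625.

Marchetti: $800 | Andrade: $150 | Quinlan: $1,125 | Lindqvist: $1,625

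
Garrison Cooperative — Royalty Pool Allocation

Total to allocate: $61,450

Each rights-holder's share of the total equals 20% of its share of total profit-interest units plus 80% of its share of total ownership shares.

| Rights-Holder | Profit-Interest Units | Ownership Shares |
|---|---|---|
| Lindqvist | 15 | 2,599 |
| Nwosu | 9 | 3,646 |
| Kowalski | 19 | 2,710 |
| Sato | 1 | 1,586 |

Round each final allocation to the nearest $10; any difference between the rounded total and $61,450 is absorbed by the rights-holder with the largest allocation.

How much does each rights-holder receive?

Totals — profit-interest units 44, ownership shares 10,541.
Composite weights (20% profit-interest units + 80% ownership shares): Lindqvist 0.2654; Nwosu 0.3176; Kowalski 0.2920; Sato 0.1249.
Pro-rata amounts: Lindqvist 16,310.71; Nwosu 19,517.69; Kowalski 17,945.66; Sato 7,675.94.
Rounded to nearest $10: Lindqvist $16,310; Nwosu $19,520; Kowalski $17,950; Sato $7,680. Sum = $61,460.
Difference $61,450 − $61,460 = −$10 applied to largest allocation (Nwosu): Nwosu becomes $19,510.

Lindqvist: $16,310 | Nwosu: $19,510 | Kowalski: $17,950 | Sato: $7,680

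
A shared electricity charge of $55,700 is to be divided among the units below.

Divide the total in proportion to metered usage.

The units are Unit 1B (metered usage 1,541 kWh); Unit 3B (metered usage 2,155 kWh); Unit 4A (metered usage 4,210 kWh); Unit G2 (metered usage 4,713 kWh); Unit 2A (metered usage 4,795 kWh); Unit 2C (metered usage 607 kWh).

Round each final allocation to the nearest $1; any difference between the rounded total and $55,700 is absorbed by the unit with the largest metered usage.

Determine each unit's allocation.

Unit 1B: $4,763 | Unit 3B: $6,661 | Unit 4A: $13,012 | Unit G2: $14,567 | Unit 2A: $14,821 | Unit 2C: $1,876

Combined metered usage = 1,541 + 2,155 + 4,210 + 4,713 + 4,795 + 607 = 18,021.
Raw shares: Unit 1B 4,762.98; Unit 3B 6,660.76; Unit 4A 13,012.43; Unit G2 14,567.12; Unit 2A 14,820.57; Unit 2C 1,876.14.
Rounded to nearest $1: Unit 1B $4,763; Unit 3B $6,661; Unit 4A $13,012; Unit G2 $14,567; Unit 2A $14,821; Unit 2C $1,876. Sum = $55,700.
Sum already equals the total — no adjustment.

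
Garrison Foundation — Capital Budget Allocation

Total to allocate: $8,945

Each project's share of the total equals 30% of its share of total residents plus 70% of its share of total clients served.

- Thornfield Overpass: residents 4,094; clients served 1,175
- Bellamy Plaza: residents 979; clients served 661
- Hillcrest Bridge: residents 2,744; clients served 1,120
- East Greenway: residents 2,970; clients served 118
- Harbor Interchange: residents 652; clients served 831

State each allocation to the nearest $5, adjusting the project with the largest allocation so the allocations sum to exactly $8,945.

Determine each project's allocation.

Thornfield Overpass: $2,845 | Bellamy Plaza: $1,290 | Hillcrest Bridge: $2,440 | East Greenway: $885 | Harbor Interchange: $1,485

Residents total 11,439; clients served total 3,905.
Composite weights (30% residents + 70% clients served): Thornfield Overpass 0.3180; Bellamy Plaza 0.1442; Hillcrest Bridge 0.2727; East Greenway 0.0990; Harbor Interchange 0.1661.
Raw shares: Thornfield Overpass 2,844.48; Bellamy Plaza 1,289.55; Hillcrest Bridge 2,439.59; East Greenway 885.95; Harbor Interchange 1,485.43.
After rounding ($5): Thornfield Overpass $2,845; Bellamy Plaza $1,290; Hillcrest Bridge $2,440; East Greenway $885; Harbor Interchange $1,485. Sum = $8,945.
Rounded total matches; no reconciliation needed.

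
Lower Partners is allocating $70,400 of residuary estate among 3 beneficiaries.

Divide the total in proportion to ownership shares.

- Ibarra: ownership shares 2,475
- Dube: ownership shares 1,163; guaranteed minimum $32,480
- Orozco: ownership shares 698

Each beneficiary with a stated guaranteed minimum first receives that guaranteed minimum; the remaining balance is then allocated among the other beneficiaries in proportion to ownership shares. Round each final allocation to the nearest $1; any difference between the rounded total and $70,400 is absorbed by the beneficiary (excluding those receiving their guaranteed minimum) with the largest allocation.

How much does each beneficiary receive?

Fund the minimums — Dube $32,480. Remaining pool $37,920.
Remaining pool split over remaining ownership shares 3,173: Ibarra 29,578.32 → $29,578; Orozco 8,341.68 → $8,342.

Ibarra: $29,578; Dube: $32,480; Orozco: $8,342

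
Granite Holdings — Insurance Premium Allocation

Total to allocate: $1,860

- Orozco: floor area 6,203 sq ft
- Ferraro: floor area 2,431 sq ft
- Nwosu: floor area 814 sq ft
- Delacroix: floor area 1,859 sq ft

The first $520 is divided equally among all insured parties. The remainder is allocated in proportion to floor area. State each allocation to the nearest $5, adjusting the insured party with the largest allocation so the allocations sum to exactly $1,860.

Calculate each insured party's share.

$520 shared equally gives $130 per insured party.
Remainder $1,340 by floor area (total 11,307): Orozco 735.12 → $735; Ferraro 288.10 → $290; Nwosu 96.47 → $95; Delacroix 220.31 → $220.
Totals: Orozco $130 + $735 = $865; Ferraro $130 + $290 = $420; Nwosu $130 + $95 = $225; Delacroix $130 + $220 = $350.

Orozco: $865 | Ferraro: $420 | Nwosu: $225 | Delacroix: $350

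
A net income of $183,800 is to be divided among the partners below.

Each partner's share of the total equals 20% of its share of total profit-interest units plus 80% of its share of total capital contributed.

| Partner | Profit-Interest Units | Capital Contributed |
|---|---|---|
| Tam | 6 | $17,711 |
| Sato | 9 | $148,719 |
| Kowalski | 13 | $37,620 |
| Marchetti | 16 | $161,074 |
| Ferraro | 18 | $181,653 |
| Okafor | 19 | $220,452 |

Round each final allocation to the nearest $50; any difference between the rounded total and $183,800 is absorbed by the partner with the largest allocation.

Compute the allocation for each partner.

Tam: $6,100 · Sato: $32,600 · Kowalski: $13,100 · Marchetti: $38,150 · Ferraro: $43,000 · Okafor: $50,850

Profit-interest units total 81; capital contributed total 767,229.
Composite weights (20% profit-interest units + 80% capital contributed): Tam 0.0333; Sato 0.1773; Kowalski 0.0713; Marchetti 0.2075; Ferraro 0.2339; Okafor 0.2768.
Raw shares: Tam 6,117.29; Sato 32,586.55; Kowalski 13,109.65; Marchetti 38,131.18; Ferraro 42,982.82; Okafor 50,872.50.
Rounded to nearest $50: Tam $6,100; Sato $32,600; Kowalski $13,100; Marchetti $38,150; Ferraro $43,000; Okafor $50,850. Sum = $183,800.
Sum already equals the total — no adjustment.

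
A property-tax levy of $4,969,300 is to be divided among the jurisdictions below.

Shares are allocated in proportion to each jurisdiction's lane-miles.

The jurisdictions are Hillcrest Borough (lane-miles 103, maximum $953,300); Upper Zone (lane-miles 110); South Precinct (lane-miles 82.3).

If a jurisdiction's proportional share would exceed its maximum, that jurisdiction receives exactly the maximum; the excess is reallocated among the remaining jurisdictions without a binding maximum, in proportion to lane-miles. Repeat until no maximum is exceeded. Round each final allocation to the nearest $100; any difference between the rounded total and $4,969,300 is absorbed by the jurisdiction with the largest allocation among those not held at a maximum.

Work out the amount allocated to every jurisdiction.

Total lane-miles = 295.3.
Unconstrained shares: Hillcrest Borough 1,733,281.07; Upper Zone 1,851,076.87; South Precinct 1,384,942.06.
Cap binds for Hillcrest Borough ($953,300); balance $4,016,000 reallocated over remaining lane-miles 192.3.
Shares after redistribution: Upper Zone 2,297,243.89 → $2,297,200; South Precinct 1,718,756.11 → $1,718,800.

Hillcrest Borough: $953,300; Upper Zone: $2,297,200; South Precinct: $1,718,800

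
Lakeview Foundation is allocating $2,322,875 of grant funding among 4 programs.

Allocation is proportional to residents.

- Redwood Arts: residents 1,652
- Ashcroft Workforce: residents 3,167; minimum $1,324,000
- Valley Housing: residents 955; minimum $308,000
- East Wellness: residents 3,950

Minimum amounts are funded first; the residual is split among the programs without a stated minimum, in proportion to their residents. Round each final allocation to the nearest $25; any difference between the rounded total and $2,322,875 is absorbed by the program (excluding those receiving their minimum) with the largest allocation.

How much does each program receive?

Minimums first: Ashcroft Workforce $1,324,000; Valley Housing $308,000. Residual $690,875.
Residual split over remaining residents 5,602: Redwood Arts 203,735.36 → $203,725; East Wellness 487,139.64 → $487,150.

Redwood Arts: $203,725; Ashcroft Workforce: $1,324,000; Valley Housing: $308,000; East Wellness: $487,150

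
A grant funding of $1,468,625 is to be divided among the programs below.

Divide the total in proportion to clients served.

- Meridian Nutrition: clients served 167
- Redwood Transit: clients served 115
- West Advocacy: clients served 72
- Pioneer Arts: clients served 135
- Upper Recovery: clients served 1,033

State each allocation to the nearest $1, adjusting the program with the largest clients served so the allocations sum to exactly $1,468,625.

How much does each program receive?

Meridian Nutrition: $161,143 · Redwood Transit: $110,967 · West Advocacy: $69,475 · Pioneer Arts: $130,266 · Upper Recovery: $996,774

Clients served total: 167 + 115 + 72 + 135 + 1,033 = 1,522.
Unrounded shares: Meridian Nutrition 161,143.48; Redwood Transit 110,967.07; West Advocacy 69,475.03; Pioneer Arts 130,265.69; Upper Recovery 996,773.74.
At nearest $1: Meridian Nutrition $161,143; Redwood Transit $110,967; West Advocacy $69,475; Pioneer Arts $130,266; Upper Recovery $996,774. Sum = $1,468,625.
Sum already equals the total — no adjustment.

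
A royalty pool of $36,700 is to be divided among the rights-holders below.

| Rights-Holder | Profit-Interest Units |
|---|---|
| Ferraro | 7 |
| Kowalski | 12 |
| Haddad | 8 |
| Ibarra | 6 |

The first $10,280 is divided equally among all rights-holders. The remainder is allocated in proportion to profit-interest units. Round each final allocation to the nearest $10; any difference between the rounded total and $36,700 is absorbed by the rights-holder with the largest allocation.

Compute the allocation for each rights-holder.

$10,280 shared equally gives $2,570 per rights-holder.
Remainder $26,420 by profit-interest units (total 33): Ferraro 5,604.24 → $5,600; Kowalski 9,607.27 → $9,610; Haddad 6,404.85 → $6,400; Ibarra 4,803.64 → $4,800.
Rounding difference +$10 on remainder applied to Kowalski.
Totals: Ferraro $2,570 + $5,600 = $8,170; Kowalski $2,570 + $9,620 = $12,190; Haddad $2,570 + $6,400 = $8,970; Ibarra $2,570 + $4,800 = $7,370.

Ferraro: $8,170 | Kowalski: $12,190 | Haddad: $8,970 | Ibarra: $7,370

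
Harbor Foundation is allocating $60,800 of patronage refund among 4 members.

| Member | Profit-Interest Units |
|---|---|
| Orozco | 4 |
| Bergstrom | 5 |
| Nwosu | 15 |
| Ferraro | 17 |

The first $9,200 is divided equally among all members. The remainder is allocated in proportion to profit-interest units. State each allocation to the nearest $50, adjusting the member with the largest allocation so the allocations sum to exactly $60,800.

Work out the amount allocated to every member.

Orozco: $7,350 | Bergstrom: $8,600 | Nwosu: $21,200 | Ferraro: $23,650

$9,200 shared equally gives $2,300 per member.
Remainder $51,600 by profit-interest units (total 41): Orozco 5,034.15 → $5,050; Bergstrom 6,292.68 → $6,300; Nwosu 18,878.05 → $18,900; Ferraro 21,395.12 → $21,400.
Rounding difference −$50 on remainder applied to Ferraro.
Totals: Orozco $2,300 + $5,050 = $7,350; Bergstrom $2,300 + $6,300 = $8,600; Nwosu $2,300 + $18,900 = $21,200; Ferraro $2,300 + $21,350 = $23,650.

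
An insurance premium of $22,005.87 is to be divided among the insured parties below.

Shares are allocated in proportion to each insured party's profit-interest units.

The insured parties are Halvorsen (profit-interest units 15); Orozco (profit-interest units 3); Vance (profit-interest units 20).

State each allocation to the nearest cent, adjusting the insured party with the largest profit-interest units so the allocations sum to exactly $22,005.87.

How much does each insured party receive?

Combined profit-interest units = 15 + 3 + 20 = 38.
Raw shares: Halvorsen 8,686.5276; Orozco 1,737.3055; Vance 11,582.0368.
At nearest cent: Halvorsen $8,686.53; Orozco $1,737.31; Vance $11,582.04. Sum = $22,005.88.
Difference $22,005.87 − $22,005.88 = −$0.01 applied to largest profit-interest units (Vance): Vance becomes $11,582.03.

Halvorsen: $8,686.53 | Orozco: $1,737.31 | Vance: $11,582.03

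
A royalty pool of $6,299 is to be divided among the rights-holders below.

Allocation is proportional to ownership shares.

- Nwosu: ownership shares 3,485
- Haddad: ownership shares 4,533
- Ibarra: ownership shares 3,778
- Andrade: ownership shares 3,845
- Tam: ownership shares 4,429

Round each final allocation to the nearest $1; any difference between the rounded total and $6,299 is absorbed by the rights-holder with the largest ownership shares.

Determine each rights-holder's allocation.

Combined ownership shares = 20,070.
Proportional shares: Nwosu 3,485/20,070 × $6,299 = 1,093.77; Haddad 4,533/20,070 × $6,299 = 1,422.69; Ibarra 3,778/20,070 × $6,299 = 1,185.73; Andrade 3,845/20,070 × $6,299 = 1,206.76; Tam 4,429/20,070 × $6,299 = 1,390.05.
Rounded to nearest $1: Nwosu $1,094; Haddad $1,423; Ibarra $1,186; Andrade $1,207; Tam $1,390. Sum = $6,300.
Difference $6,299 − $6,300 = −$1 applied to largest ownership shares (Haddad): Haddad becomes $1,422.

Nwosu: $1,094 · Haddad: $1,422 · Ibarra: $1,186 · Andrade: $1,207 · Tam: $1,390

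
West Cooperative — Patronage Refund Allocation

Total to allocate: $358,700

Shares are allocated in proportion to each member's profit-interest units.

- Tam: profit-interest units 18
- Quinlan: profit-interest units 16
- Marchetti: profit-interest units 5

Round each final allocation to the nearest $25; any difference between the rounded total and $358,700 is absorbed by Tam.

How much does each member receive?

Sum of profit-interest units: 39.
Raw shares: Tam 18/39 × $358,700 = 165,553.85; Quinlan 16/39 × $358,700 = 147,158.97; Marchetti 5/39 × $358,700 = 45,987.18.
At nearest $25: Tam $165,550; Quinlan $147,150; Marchetti $45,975. Sum = $358,675.
Difference $358,700 − $358,675 = +$25 applied to Tam: Tam becomes $165,575.

Tam: $165,575 · Quinlan: $147,150 · Marchetti: $45,975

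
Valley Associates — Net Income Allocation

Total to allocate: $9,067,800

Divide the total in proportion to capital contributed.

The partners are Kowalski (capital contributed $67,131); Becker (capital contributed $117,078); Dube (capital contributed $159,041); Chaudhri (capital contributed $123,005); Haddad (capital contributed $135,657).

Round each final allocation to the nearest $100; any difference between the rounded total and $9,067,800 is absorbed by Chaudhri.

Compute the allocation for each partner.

Total capital contributed = 601,912.
Proportional shares: Kowalski 67,131/601,912 × $9,067,800 = 1,011,328.04; Becker 117,078/601,912 × $9,067,800 = 1,763,779.24; Dube 159,041/601,912 × $9,067,800 = 2,395,951.53; Chaudhri 123,005/601,912 × $9,067,800 = 1,853,069.45; Haddad 135,657/601,912 × $9,067,800 = 2,043,671.74.
At nearest $100: Kowalski $1,011,300; Becker $1,763,800; Dube $2,396,000; Chaudhri $1,853,100; Haddad $2,043,700. Sum = $9,067,900.
Difference $9,067,800 − $9,067,900 = −$100 applied to Chaudhri: Chaudhri becomes $1,853,000.

Kowalski: $1,011,300 | Becker: $1,763,800 | Dube: $2,396,000 | Chaudhri: $1,853,000 | Haddad: $2,043,700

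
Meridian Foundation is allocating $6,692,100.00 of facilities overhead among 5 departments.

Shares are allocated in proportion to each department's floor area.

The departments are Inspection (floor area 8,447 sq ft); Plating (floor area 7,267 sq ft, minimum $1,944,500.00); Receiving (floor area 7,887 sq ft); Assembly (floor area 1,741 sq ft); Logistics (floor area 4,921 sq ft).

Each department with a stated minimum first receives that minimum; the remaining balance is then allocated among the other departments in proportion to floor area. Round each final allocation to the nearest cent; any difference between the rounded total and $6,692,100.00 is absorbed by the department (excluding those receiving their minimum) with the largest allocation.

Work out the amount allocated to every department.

Minimums first: Plating $1,944,500.00. Balance $4,747,600.00.
Balance split over remaining floor area 22,996: Inspection 1,743,910.9932 → $1,743,910.99; Receiving 1,628,297.1473 → $1,628,297.15; Assembly 359,435.1887 → $359,435.19; Logistics 1,015,956.6707 → $1,015,956.67.

Inspection: $1,743,910.99; Plating: $1,944,500.00; Receiving: $1,628,297.15; Assembly: $359,435.19; Logistics: $1,015,956.67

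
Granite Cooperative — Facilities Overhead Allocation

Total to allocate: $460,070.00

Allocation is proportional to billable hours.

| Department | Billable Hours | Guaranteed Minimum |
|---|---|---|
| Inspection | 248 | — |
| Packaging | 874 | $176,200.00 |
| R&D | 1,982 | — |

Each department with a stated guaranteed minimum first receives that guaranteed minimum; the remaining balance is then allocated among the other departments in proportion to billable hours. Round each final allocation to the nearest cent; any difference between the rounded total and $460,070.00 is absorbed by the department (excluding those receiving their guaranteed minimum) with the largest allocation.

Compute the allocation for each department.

Inspection: $31,569.40; Packaging: $176,200.00; R&D: $252,300.60

Fund the minimums — Packaging $176,200.00. Residual $283,870.00.
Residual split over remaining billable hours 2,230: Inspection 31,569.3991 → $31,569.40; R&D 252,300.6009 → $252,300.60.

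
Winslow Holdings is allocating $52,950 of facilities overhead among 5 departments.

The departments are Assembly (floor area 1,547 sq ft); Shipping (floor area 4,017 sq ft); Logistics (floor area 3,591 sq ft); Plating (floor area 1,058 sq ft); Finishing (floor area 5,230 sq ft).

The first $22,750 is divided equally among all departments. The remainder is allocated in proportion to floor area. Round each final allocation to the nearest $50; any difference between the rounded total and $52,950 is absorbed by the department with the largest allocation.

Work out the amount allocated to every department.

$22,750 shared equally gives $4,550 per department.
Remainder $30,200 by floor area (total 15,443): Assembly 3,025.28 → $3,050; Shipping 7,855.56 → $7,850; Logistics 7,022.48 → $7,000; Plating 2,069.00 → $2,050; Finishing 10,227.68 → $10,250.
Totals: Assembly $4,550 + $3,050 = $7,600; Shipping $4,550 + $7,850 = $12,400; Logistics $4,550 + $7,000 = $11,550; Plating $4,550 + $2,050 = $6,600; Finishing $4,550 + $10,250 = $14,800.

Assembly: $7,600; Shipping: $12,400; Logistics: $11,550; Plating: $6,600; Finishing: $14,800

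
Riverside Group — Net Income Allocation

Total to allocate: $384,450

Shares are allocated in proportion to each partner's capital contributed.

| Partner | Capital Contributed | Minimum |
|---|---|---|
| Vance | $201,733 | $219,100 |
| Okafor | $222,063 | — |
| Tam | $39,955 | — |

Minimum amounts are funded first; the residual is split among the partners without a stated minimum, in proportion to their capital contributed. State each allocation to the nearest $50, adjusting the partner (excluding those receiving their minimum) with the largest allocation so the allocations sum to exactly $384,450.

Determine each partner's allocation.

Minimums first: Vance $219,100. Remaining pool $165,350.
Remaining pool split over remaining capital contributed 262,018: Okafor 140,135.86 → $140,150; Tam 25,214.14 → $25,200.

Vance: $219,100 · Okafor: $140,150 · Tam: $25,200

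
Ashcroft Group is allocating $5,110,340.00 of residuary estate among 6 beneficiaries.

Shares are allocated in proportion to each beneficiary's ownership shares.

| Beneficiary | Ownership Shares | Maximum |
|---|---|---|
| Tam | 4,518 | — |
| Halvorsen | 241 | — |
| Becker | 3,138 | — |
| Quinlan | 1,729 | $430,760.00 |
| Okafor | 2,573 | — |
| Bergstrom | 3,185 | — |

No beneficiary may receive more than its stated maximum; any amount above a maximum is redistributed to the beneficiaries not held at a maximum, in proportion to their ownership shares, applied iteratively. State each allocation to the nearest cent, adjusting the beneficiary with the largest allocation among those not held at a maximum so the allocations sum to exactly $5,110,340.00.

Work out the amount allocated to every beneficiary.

Combined ownership shares = 15,384.
Proportional shares (ignoring caps): Tam 1,500,813.5803; Halvorsen 80,056.6784; Becker 1,042,397.7457; Quinlan 574,348.5348; Okafor 854,713.0018; Bergstrom 1,058,010.4589.
Capped: Quinlan ($430,760.00); balance $4,679,580.00 reallocated over remaining ownership shares 13,655.
Remaining shares: Tam 1,548,322.40498 → $1,548,322.40; Halvorsen 82,590.9030 → $82,590.90; Becker 1,075,395.2428 → $1,075,395.24; Okafor 881,769.2669 → $881,769.27; Bergstrom 1,091,502.1824 → $1,091,502.18.
Rounding difference +$0.01 applied to Tam → $1,548,322.41.

Tam: $1,548,322.41 · Halvorsen: $82,590.90 · Becker: $1,075,395.24 · Quinlan: $430,760.00 · Okafor: $881,769.27 · Bergstrom: $1,091,502.18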